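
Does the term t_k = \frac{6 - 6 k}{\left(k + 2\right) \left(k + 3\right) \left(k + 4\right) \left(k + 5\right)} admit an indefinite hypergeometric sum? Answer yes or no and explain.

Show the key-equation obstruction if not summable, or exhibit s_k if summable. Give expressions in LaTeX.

The ratio is k*(k + 2)/((k - 1)*(k + 6)).
A = k + 2, B = k + 6, C = k - 1.
Solve (k + 2)·f(k+1) − (k + 5)·f(k) = k - 1.
deg f ≤ 3 (via 1,1,1).
Coefficient equations give f(k) = -k/2.
Then R = B(k−1)f/C = -k*(k + 5)/(2*(k - 1)), so s_k = R(k)·t_k = 3*k/((k + 2)*(k + 3)*(k + 4)).
Verify: 6*(1 - k)/(k**4 + 14*k**3 + 71*k**2 + 154*k + 120) matches t_k.

Yes. s_k = \frac{3 k}{\left(k + 2\right) \left(k + 3\right) \left(k + 4\right)}.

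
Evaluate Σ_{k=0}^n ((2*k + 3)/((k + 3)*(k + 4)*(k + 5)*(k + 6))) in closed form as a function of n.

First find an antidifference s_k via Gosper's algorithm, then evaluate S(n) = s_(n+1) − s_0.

Ratio r(k) = (k + 3)*(2*k + 5)/((k + 7)*(2*k + 3)).
A = k + 3, B = k + 7, C = k + 3/2.
Key eq: (k + 3)·f(k+1) = (k + 6)·f(k) + (k + 3/2).
From deg A=1, deg B=1, deg C=1: d=3.
Coefficient equations give f(k) = k*(k**2 + 12*k + 17)/60.
R(k) = B(k−1)·f(k)/C(k) = k*(k + 6)*(k**2 + 12*k + 17)/(30*(2*k + 3)); s_k = R·t_k = k*(k**2 + 12*k + 17)/(30*(k + 3)*(k + 4)*(k + 5)).
Check: Δs_k = (2*k + 3)/(k**4 + 18*k**3 + 119*k**2 + 342*k + 360). ✓
Σ_(k=0)^n t_k = s_(n+1) − s_(0) = ((n**3 + 15*n**2 + 44*n + 30)/(30*(n**3 + 15*n**2 + 74*n + 120))) − (0), i.e. (n**3 + 15*n**2 + 44*n + 30)/(30*(n**3 + 15*n**2 + 74*n + 120)).

S(n) = (n**3 + 15*n**2 + 44*n + 30)/(30*(n**3 + 15*n**2 + 74*n + 120))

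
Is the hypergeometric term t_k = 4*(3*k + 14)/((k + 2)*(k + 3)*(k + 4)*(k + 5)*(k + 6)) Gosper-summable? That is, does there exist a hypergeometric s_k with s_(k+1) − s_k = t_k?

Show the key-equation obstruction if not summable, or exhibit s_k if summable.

r(k) = (k + 2)*(3*k + 17)/((k + 7)*(3*k + 14)) after simplifying.
So A=k + 2 and B=k + 7, with C=k + 14/3.
Set up (k + 2)·f(k+1) − (k + 6)·f(k) − (k + 14/3) = 0.
From deg A=1, deg B=1, deg C=1: d=4.
Coefficient equations give f(k) = k*(k + 4)*(k**2 + 10*k + 31)/90.
So s_k = (B(k−1)f/C)·t_k = (k*(k + 4)*(k + 6)*(k**2 + 10*k + 31)/(30*(3*k + 14)))·t_k = 2*k*(k**2 + 10*k + 31)/(15*(k**3 + 10*k**2 + 31*k + 30)).
Check: Δs_k = 4*(3*k + 14)/(k**5 + 20*k**4 + 155*k**3 + 580*k**2 + 1044*k + 720). ✓

Yes. s_k = 2*k*(k**2 + 10*k + 31)/(15*(k**3 + 10*k**2 + 31*k + 30)).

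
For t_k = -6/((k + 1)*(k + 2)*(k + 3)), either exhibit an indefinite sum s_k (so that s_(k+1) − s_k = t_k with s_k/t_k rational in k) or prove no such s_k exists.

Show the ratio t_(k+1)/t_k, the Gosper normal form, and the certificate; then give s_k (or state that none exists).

The ratio is (k + 1)/(k + 4).
Factor: A=k + 1; B=k + 4; C=1.
Set up (k + 1)·f(k+1) − (k + 3)·f(k) − (1) = 0.
Degrees (1,1,0) ⇒ d ≤ 2.
Match coefficients ⇒ f(k) = k*(k + 3)/4.
Then R = B(k−1)f/C = k*(k + 3)**2/4, so s_k = R(k)·t_k = 3*k*(-k - 3)/(2*(k + 1)*(k + 2)).
s_(k+1) − s_k = -6/(k**3 + 6*k**2 + 11*k + 6) = t_k.

s_k = 3*k*(-k - 3)/(2*(k + 1)*(k + 2))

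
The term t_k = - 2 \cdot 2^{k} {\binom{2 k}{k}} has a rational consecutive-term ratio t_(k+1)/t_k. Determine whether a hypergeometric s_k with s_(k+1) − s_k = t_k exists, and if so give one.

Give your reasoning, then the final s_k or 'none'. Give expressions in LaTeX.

none (Gosper's algorithm certifies no s_k)

t_(k+1)/t_k = 4*(2*k + 1)/(k + 1).
A = 8*k + 4, B = k + 1, C = 1.
Need (8*k + 4)·f(k+1) − (k)·f(k) = 1.
Bound: deg f ≤ -1.
deg f ≤ -1 is impossible — no certificate.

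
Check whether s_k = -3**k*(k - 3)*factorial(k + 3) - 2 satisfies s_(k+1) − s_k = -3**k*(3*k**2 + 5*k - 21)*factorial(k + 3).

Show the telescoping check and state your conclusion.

Valid — Δs_k = t_k.

s_(k+1) = -3**(k + 1)*(k - 2)*factorial(k + 4) - 2
s_(k+1) − s_k = -3**k*(3*k**2 + 5*k - 21)*factorial(k + 3)
(s_(k+1) − s_k) − t_k = 0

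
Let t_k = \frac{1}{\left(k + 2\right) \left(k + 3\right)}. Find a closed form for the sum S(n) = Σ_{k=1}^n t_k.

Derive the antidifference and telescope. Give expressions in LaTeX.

S(n) = \frac{n}{3 \left(n + 3\right)}

Compute t_(k+1)/t_k: get (k + 2)/(k + 4).
A = k + 2, B = k + 4, C = 1.
f must satisfy (k + 2)·f(k+1) − (k + 3)·f(k) = 1.
Bound: deg f ≤ 1.
Coefficient equations give f(k) = k/2.
Get s_k = R·t_k = k/(2*(k + 2)) with R(k) = B(k−1)f(k)/C(k) = k*(k + 3)/2.
Verify: 1/(k**2 + 5*k + 6) matches t_k.
Σ_(k=1)^n t_k = s_(n+1) − s_(1) = ((n + 1)/(2*(n + 3))) − (1/6), i.e. n/(3*(n + 3)).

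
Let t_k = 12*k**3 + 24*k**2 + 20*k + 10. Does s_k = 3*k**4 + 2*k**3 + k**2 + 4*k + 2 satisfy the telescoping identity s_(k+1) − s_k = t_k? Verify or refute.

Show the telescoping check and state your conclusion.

valid; difference matches t_k

s_(k+1) = 3*k**4 + 14*k**3 + 25*k**2 + 24*k + 12
s_(k+1) − s_k = 12*k**3 + 24*k**2 + 20*k + 10
(s_(k+1) − s_k) − t_k = 0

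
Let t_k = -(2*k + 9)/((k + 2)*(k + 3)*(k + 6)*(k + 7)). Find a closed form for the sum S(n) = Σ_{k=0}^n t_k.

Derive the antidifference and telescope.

S(n) = (-n**2 - 10*n - 9)/(12*(n**2 + 10*n + 21))

r(k) = (k + 2)*(k + 6)*(2*k + 11)/((k + 4)*(k + 8)*(2*k + 9)) after simplifying.
A = k + 2, B = k + 8, C = k**3 + 27*k**2/2 + 121*k/2 + 90.
Solve (k + 2)·f(k+1) − (k + 7)·f(k) = k**3 + 27*k**2/2 + 121*k/2 + 90.
deg f ≤ 5 (via 1,1,3).
Coefficient equations give f(k) = k*(k + 3)*(k + 4)*(k + 5)*(k + 8)/24.
Then R = B(k−1)f/C = k*(k + 3)*(k + 7)*(k + 8)/(12*(2*k + 9)), so s_k = R(k)·t_k = k*(-k - 8)/(12*(k**2 + 8*k + 12)).
Check: Δs_k = (-2*k - 9)/(k**4 + 18*k**3 + 113*k**2 + 288*k + 252). ✓
Evaluate: s_(n+1) = (-n**2 - 10*n - 9)/(12*(n**2 + 10*n + 21)); subtract s_(0) = 0 ⇒ S(n) = (-n**2 - 10*n - 9)/(12*(n**2 + 10*n + 21)).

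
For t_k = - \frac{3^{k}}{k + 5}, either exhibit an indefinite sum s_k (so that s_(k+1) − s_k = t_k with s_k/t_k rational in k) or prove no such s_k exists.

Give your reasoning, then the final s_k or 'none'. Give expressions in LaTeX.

Compute t_(k+1)/t_k: get 3*(k + 5)/(k + 6).
So A=3*k + 15 and B=k + 6, with C=1.
f must satisfy (3*k + 15)·f(k+1) − (k + 5)·f(k) = 1.
deg f ≤ -1 (via 1,1,0).
deg f ≤ -1 is impossible — no certificate.

none (Gosper's algorithm certifies no s_k)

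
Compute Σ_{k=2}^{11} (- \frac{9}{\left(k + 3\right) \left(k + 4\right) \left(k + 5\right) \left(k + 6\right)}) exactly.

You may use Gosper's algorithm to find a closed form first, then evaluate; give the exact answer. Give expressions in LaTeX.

The ratio is (k + 3)/(k + 7).
Gosper form: A/B · C(k+1)/C(k) with A=k + 3, B=k + 7, C=1.
f must satisfy (k + 3)·f(k+1) − (k + 6)·f(k) = 1.
Degrees (1,1,0) ⇒ d ≤ 3.
Solving with deg f ≤ 3: f(k) = k*(k**2 + 12*k + 47)/180.
Get s_k = R·t_k = k*(-k**2 - 12*k - 47)/(20*(k + 3)*(k + 4)*(k + 5)) with R(k) = B(k−1)f(k)/C(k) = k*(k + 6)*(k**2 + 12*k + 47)/180.
Δs = -9/(k**4 + 18*k**3 + 119*k**2 + 342*k + 360), as required.
Σ_(k=2)^(11) t_k = s_(12) − s_(2) = -67/1360 − (-1/28) = -129/9520.

Σ = -129/9520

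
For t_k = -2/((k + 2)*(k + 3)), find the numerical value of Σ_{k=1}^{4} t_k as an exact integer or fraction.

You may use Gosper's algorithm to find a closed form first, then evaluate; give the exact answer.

Σ = -8/21

Ratio r(k) = (k + 2)/(k + 4).
A = k + 2, B = k + 4, C = 1.
Key eq: (k + 2)·f(k+1) = (k + 3)·f(k) + (1).
Degrees (1,1,0) ⇒ d ≤ 1.
Solve for f: f(k) = k/2 (degree 1 ≤ 1).
So s_k = (B(k−1)f/C)·t_k = (k*(k + 3)/2)·t_k = -k/(k + 2).
Δs = -2/(k**2 + 5*k + 6), as required.
Σ_(k=1)^(4) t_k = s_(5) − s_(1) = -5/7 − (-1/3) = -8/21.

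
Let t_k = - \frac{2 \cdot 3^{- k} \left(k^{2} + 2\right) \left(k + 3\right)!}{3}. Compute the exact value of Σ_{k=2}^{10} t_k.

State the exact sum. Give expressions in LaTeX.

Σ = -717516800/81

Ratio r(k) = (k + 4)*((k + 1)**2 + 2)/(3*(k**2 + 2)).
So A=k/3 + 4/3 and B=1, with C=k**2 + 2.
Set up (k/3 + 4/3)·f(k+1) − (1)·f(k) − (k**2 + 2) = 0.
Bound: deg f ≤ 1.
Coefficient equations give f(k) = 3*(k - 2).
Get s_k = R·t_k = -2*(k - 2)*factorial(k + 3)/3**k with R(k) = B(k−1)f(k)/C(k) = 3*(k - 2)/(k**2 + 2).
Δs = -2*(k**2 + 2)*factorial(k + 3)/(3*3**k), as required.
Σ_(k=2)^(10) t_k = s_(11) − s_(2) = -717516800/81 − (0) = -717516800/81.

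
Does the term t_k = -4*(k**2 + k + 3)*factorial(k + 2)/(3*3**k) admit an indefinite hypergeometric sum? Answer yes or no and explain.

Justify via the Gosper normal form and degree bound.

The ratio is (k + 3)*(k + (k + 1)**2 + 4)/(3*(k**2 + k + 3)).
Gosper form: A/B · C(k+1)/C(k) with A=k/3 + 1, B=1, C=k**2 + k + 3.
Need (k/3 + 1)·f(k+1) − (1)·f(k) = k**2 + k + 3.
d = 1 from the (1,0,2) case.
A polynomial solution: f(k) = 3*k.
So s_k = (B(k−1)f/C)·t_k = (3*k/(k**2 + k + 3))·t_k = -4*k*factorial(k + 2)/3**k.
s_(k+1) − s_k = -4*(k**2 + k + 3)*factorial(k + 2)/(3*3**k) = t_k.

Yes. s_k = -4*k*factorial(k + 2)/3**k.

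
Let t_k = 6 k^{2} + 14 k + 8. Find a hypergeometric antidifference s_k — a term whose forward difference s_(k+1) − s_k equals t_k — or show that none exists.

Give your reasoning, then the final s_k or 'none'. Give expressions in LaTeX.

Compute t_(k+1)/t_k: get (3*k**2 + 13*k + 14)/(3*k**2 + 7*k + 4).
Normal form (A,B,C) = (1, 1, k**2 + 7*k/3 + 4/3).
Set up (1)·f(k+1) − (1)·f(k) − (k**2 + 7*k/3 + 4/3) = 0.
Bound: deg f ≤ 3.
Coefficient equations give f(k) = k*(k + 1)**2/3.
Then R = B(k−1)f/C = k*(k + 1)/(3*k + 4), so s_k = R(k)·t_k = 2*k*(k**2 + 2*k + 1).
Verify: 6*k**2 + 14*k + 8 matches t_k.

s_k = 2 k \left(k^{2} + 2 k + 1\right)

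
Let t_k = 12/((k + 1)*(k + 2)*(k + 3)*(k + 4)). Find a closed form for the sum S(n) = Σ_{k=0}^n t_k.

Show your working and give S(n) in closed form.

The ratio is (k + 1)/(k + 5).
A = k + 1, B = k + 5, C = 1.
f must satisfy (k + 1)·f(k+1) − (k + 4)·f(k) = 1.
deg f ≤ 3 (via 1,1,0).
Solve for f: f(k) = k*(k**2 + 6*k + 11)/18 (degree 3 ≤ 3).
Certificate R = B(k−1)f/C = k*(k + 4)*(k**2 + 6*k + 11)/18 gives s_k = 2*k*(k**2 + 6*k + 11)/(3*(k + 1)*(k + 2)*(k + 3)).
Δs = 12/(k**4 + 10*k**3 + 35*k**2 + 50*k + 24), as required.
Telescope: S(n) = s_(n+1) − s_(0) = 2*(n**3 + 9*n**2 + 26*n + 18)/(3*(n**3 + 9*n**2 + 26*n + 24)) − (0) = 2*(n**3 + 9*n**2 + 26*n + 18)/(3*(n**3 + 9*n**2 + 26*n + 24)).

S(n) = 2*(n**3 + 9*n**2 + 26*n + 18)/(3*(n**3 + 9*n**2 + 26*n + 24))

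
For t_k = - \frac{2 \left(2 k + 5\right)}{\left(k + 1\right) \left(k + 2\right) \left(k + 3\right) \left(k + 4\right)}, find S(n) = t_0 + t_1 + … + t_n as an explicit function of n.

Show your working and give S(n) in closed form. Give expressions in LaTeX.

r(k) = (k + 1)*(2*k + 7)/((k + 5)*(2*k + 5)) after simplifying.
Normal form (A,B,C) = (k + 1, k + 5, k + 5/2).
Key eq: (k + 1)·f(k+1) = (k + 4)·f(k) + (k + 5/2).
d = 3 from the (1,1,1) case.
Solving with deg f ≤ 3: f(k) = k*(k + 2)*(k + 4)/6.
So s_k = (B(k−1)f/C)·t_k = (k*(k + 2)*(k + 4)**2/(3*(2*k + 5)))·t_k = 2*k*(-k - 4)/(3*(k**2 + 4*k + 3)).
s_(k+1) − s_k = 2*(-2*k - 5)/(k**4 + 10*k**3 + 35*k**2 + 50*k + 24) = t_k.
Telescope: S(n) = s_(n+1) − s_(0) = 2*(-n**2 - 6*n - 5)/(3*(n**2 + 6*n + 8)) − (0) = 2*(-n**2 - 6*n - 5)/(3*(n**2 + 6*n + 8)).

S(n) = \frac{2 \left(- n^{2} - 6 n - 5\right)}{3 \left(n^{2} + 6 n + 8\right)}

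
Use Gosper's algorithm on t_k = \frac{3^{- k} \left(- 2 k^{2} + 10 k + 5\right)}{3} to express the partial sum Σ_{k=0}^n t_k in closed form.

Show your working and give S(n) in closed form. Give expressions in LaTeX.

Compute t_(k+1)/t_k: get (2*k**2 - 6*k - 13)/(3*(2*k**2 - 10*k - 5)).
A = 1/3, B = 1, C = k**2 - 5*k - 5/2.
Key eq: (1/3)·f(k+1) = (1)·f(k) + (k**2 - 5*k - 5/2).
From deg A=0, deg B=0, deg C=2: d=2.
Solving with deg f ≤ 2: f(k) = -3*(k**2 - 4*k - 4)/2.
R(k) = B(k−1)·f(k)/C(k) = -3*(k**2 - 4*k - 4)/(2*k**2 - 10*k - 5); s_k = R·t_k = (k**2 - 4*k - 4)/3**k.
Verify: (-2*k**2 + 10*k + 5)/(3*3**k) matches t_k.
s_(n+1) = 3**(-n - 1)*(n**2 - 2*n - 7) and s_(0) = -4, so S(n) = (12*3**n + n**2 - 2*n - 7)/(3*3**n).

S(n) = \frac{3^{- n} \left(12 \cdot 3^{n} + n^{2} - 2 n - 7\right)}{3}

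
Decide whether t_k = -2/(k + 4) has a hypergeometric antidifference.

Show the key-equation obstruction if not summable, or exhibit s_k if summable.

No — the linear system for f has no solution.

Compute t_(k+1)/t_k: get (k + 4)/(k + 5).
Factor: A=k + 4; B=k + 5; C=1.
Set up (k + 4)·f(k+1) − (k + 4)·f(k) − (1) = 0.
d = 0 from the (1,1,0) case.
Write f(k) = c0. Then LHS − RHS = -1, requiring -1 = 0: contradictory. No certificate.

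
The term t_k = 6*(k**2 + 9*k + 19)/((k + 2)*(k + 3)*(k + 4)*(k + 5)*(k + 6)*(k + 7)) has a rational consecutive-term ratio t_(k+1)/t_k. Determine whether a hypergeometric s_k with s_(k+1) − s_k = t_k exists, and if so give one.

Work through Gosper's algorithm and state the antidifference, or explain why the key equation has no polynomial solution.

s_k = k*(k**2 + 12*k + 44)/(24*(k**3 + 12*k**2 + 44*k + 48))

r(k) = (k + 2)*(9*k + (k + 1)**2 + 28)/((k + 8)*(k**2 + 9*k + 19)) after simplifying.
Take A(k)=k + 2, B(k)=k + 8, C(k)=k**2 + 9*k + 19.
f must satisfy (k + 2)·f(k+1) − (k + 7)·f(k) = k**2 + 9*k + 19.
Bound: deg f ≤ 5.
Solve for f: f(k) = k*(k + 3)*(k + 5)*(k**2 + 12*k + 44)/144 (degree 5 ≤ 5).
Certificate R = B(k−1)f/C = k*(k + 3)*(k + 5)*(k + 7)*(k**2 + 12*k + 44)/(144*(k**2 + 9*k + 19)) gives s_k = k*(k**2 + 12*k + 44)/(24*(k**3 + 12*k**2 + 44*k + 48)).
Check: Δs_k = 6*(k**2 + 9*k + 19)/(k**6 + 27*k**5 + 295*k**4 + 1665*k**3 + 5104*k**2 + 8028*k + 5040). ✓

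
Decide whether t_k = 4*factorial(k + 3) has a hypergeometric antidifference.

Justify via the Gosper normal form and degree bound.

No — key equation has no polynomial f.

Ratio r(k) = k + 4.
Normal form (A,B,C) = (k + 4, 1, 1).
Solve (k + 4)·f(k+1) − (1)·f(k) = 1.
From deg A=1, deg B=0, deg C=0: d=-1.
d = -1 < 0 ⇒ no nonzero polynomial f; not summable.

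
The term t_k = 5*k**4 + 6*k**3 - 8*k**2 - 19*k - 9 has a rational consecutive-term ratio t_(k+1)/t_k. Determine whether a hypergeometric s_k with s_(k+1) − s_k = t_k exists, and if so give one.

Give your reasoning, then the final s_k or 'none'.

The ratio is (5*k**4 + 26*k**3 + 40*k**2 + 3*k - 25)/(5*k**4 + 6*k**3 - 8*k**2 - 19*k - 9).
Take A(k)=1, B(k)=1, C(k)=k**4 + 6*k**3/5 - 8*k**2/5 - 19*k/5 - 9/5.
Solve (1)·f(k+1) − (1)·f(k) = k**4 + 6*k**3/5 - 8*k**2/5 - 19*k/5 - 9/5.
deg f ≤ 5 (via 0,0,4).
Solve for f: f(k) = k*(k**4 - k**3 - 4*k**2 - 4*k - 1)/5 (degree 5 ≤ 5).
Certificate R = B(k−1)f/C = k*(k**4 - k**3 - 4*k**2 - 4*k - 1)/(5*k**4 + 6*k**3 - 8*k**2 - 19*k - 9) gives s_k = k*(k**4 - k**3 - 4*k**2 - 4*k - 1).
Verify: 5*k**4 + 6*k**3 - 8*k**2 - 19*k - 9 matches t_k.

s_k = k*(k**4 - k**3 - 4*k**2 - 4*k - 1)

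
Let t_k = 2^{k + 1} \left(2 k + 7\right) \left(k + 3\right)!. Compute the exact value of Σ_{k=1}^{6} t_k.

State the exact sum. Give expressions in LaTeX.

Compute t_(k+1)/t_k: get 2*(k + 4)*(2*k + 9)/(2*k + 7).
Take A(k)=2*k + 8, B(k)=1, C(k)=k + 7/2.
Set up (2*k + 8)·f(k+1) − (1)·f(k) − (k + 7/2) = 0.
d = 0 from the (1,0,1) case.
Solving with deg f ≤ 0: f(k) = 1/2.
R(k) = B(k−1)·f(k)/C(k) = 1/(2*k + 7); s_k = R·t_k = 2**(k + 1)*factorial(k + 3).
s_(k+1) − s_k = 2**(k + 1)*(2*k + 7)*factorial(k + 3) = t_k.
Sum = s_(7) − s_(1); s_(7) = 928972800, s_(1) = 96 ⇒ 928972704.

Σ = 928972704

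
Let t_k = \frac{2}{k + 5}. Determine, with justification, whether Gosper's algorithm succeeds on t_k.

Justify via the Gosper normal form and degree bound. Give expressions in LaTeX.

Step 1: r(k) = (k + 5)/(k + 6).
Take A(k)=k + 5, B(k)=k + 6, C(k)=1.
Set up (k + 5)·f(k+1) − (k + 5)·f(k) − (1) = 0.
From deg A=1, deg B=1, deg C=0: d=0.
Generic f = c0 gives residual -1; -1 = 0 cannot hold, so t_k is not Gosper-summable.

No; the coefficient equations for f are inconsistent.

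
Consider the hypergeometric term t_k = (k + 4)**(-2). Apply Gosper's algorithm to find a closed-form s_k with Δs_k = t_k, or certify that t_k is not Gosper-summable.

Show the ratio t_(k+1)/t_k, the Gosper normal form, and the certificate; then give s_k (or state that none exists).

none (Gosper's algorithm certifies no s_k)

t_(k+1)/t_k = (k + 4)**2/(k + 5)**2.
Factor: A=k**2 + 8*k + 16; B=k**2 + 10*k + 25; C=1.
Set up (k**2 + 8*k + 16)·f(k+1) − (k**2 + 8*k + 16)·f(k) − (1) = 0.
Degrees (2,2,0) ⇒ d ≤ 0.
Write f(k) = c0. Then LHS − RHS = -1, requiring -1 = 0: contradictory. No certificate.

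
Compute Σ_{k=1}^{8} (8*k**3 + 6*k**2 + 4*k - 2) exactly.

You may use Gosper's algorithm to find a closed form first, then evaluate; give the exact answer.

Σ = 11720

The ratio is (4*k**3 + 15*k**2 + 20*k + 8)/(4*k**3 + 3*k**2 + 2*k - 1).
Factor: A=1; B=1; C=k**3 + 3*k**2/4 + k/2 - 1/4.
Key eq: (1)·f(k+1) = (1)·f(k) + (k**3 + 3*k**2/4 + k/2 - 1/4).
From deg A=0, deg B=0, deg C=3: d=4.
Solving with deg f ≤ 4: f(k) = k*(2*k**3 - 2*k**2 + k - 3)/8.
R(k) = B(k−1)·f(k)/C(k) = k*(2*k**3 - 2*k**2 + k - 3)/(2*(4*k**3 + 3*k**2 + 2*k - 1)); s_k = R·t_k = k*(2*k**3 - 2*k**2 + k - 3).
Δs = 8*k**3 + 6*k**2 + 4*k - 2, as required.
Telescoping: Σ = s_(9) − s_(1) = 11718 − (-2) = 11720.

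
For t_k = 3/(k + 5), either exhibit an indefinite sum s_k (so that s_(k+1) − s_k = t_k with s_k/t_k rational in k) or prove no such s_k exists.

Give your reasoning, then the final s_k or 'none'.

r(k) = (k + 5)/(k + 6) after simplifying.
A = k + 5, B = k + 6, C = 1.
f must satisfy (k + 5)·f(k+1) − (k + 5)·f(k) = 1.
d = 0 from the (1,1,0) case.
f = c0 ⇒ A·f(k+1) − B(k−1)·f(k) − C = -1. The system {-1 = 0} is inconsistent; no antidifference.

none — t_k is not Gosper-summable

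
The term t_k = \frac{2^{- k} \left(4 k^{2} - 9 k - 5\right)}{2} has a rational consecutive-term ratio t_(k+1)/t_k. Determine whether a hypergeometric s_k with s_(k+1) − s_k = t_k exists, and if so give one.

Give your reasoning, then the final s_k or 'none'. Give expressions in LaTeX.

Ratio r(k) = (4*k**2 - k - 10)/(2*(4*k**2 - 9*k - 5)).
Take A(k)=1/2, B(k)=1, C(k)=k**2 - 9*k/4 - 5/4.
f must satisfy (1/2)·f(k+1) − (1)·f(k) = k**2 - 9*k/4 - 5/4.
deg f ≤ 2 (via 0,0,2).
Match coefficients ⇒ f(k) = -(4*k**2 - k - 2)/2.
Certificate R = B(k−1)f/C = -2*(4*k**2 - k - 2)/(4*k**2 - 9*k - 5) gives s_k = (-4*k**2 + k + 2)/2**k.
Check: Δs_k = (4*k**2 - 9*k - 5)/(2*2**k). ✓

s_k = 2^{- k} \left(- 4 k^{2} + k + 2\right)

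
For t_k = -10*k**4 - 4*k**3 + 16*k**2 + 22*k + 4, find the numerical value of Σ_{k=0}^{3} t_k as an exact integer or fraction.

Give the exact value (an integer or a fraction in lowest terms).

Σ = -752

The ratio is (5*k**4 + 22*k**3 + 28*k**2 - k - 14)/(5*k**4 + 2*k**3 - 8*k**2 - 11*k - 2).
Gosper form: A/B · C(k+1)/C(k) with A=1, B=1, C=k**4 + 2*k**3/5 - 8*k**2/5 - 11*k/5 - 2/5.
Key eq: (1)·f(k+1) = (1)·f(k) + (k**4 + 2*k**3/5 - 8*k**2/5 - 11*k/5 - 2/5).
Degrees (0,0,4) ⇒ d ≤ 5.
Coefficient equations give f(k) = k*(k**4 - 2*k**3 - 2*k**2 - k + 2)/5.
Then R = B(k−1)f/C = k*(k**4 - 2*k**3 - 2*k**2 - k + 2)/(5*k**4 + 2*k**3 - 8*k**2 - 11*k - 2), so s_k = R(k)·t_k = 2*k*(-k**4 + 2*k**3 + 2*k**2 + k - 2).
s_(k+1) − s_k = -10*k**4 - 4*k**3 + 16*k**2 + 22*k + 4 = t_k.
Evaluate s at k=4 and k=0: -752 and 0; difference -752.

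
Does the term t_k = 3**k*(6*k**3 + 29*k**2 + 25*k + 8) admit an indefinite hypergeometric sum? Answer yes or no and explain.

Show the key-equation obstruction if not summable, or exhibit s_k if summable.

t_(k+1)/t_k = 3*(6*k**3 + 47*k**2 + 101*k + 68)/(6*k**3 + 29*k**2 + 25*k + 8).
Take A(k)=3, B(k)=1, C(k)=k**3 + 29*k**2/6 + 25*k/6 + 4/3.
Key eq: (3)·f(k+1) = (1)·f(k) + (k**3 + 29*k**2/6 + 25*k/6 + 4/3).
Degrees (0,0,3) ⇒ d ≤ 3.
Solve for f: f(k) = (3*k**3 + k**2 - 4*k + 4)/6 (degree 3 ≤ 3).
So s_k = (B(k−1)f/C)·t_k = ((3*k**3 + k**2 - 4*k + 4)/(6*k**3 + 29*k**2 + 25*k + 8))·t_k = 3**k*(3*k**3 + k**2 - 4*k + 4).
Check: Δs_k = 3**k*(6*k**3 + 29*k**2 + 25*k + 8). ✓

Yes. s_k = 3**k*(3*k**3 + k**2 - 4*k + 4).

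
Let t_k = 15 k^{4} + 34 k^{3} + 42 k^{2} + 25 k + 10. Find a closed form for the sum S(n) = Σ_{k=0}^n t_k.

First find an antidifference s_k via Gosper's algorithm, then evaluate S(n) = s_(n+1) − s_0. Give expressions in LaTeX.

Compute t_(k+1)/t_k: get (15*k**4 + 94*k**3 + 234*k**2 + 271*k + 126)/(15*k**4 + 34*k**3 + 42*k**2 + 25*k + 10).
So A=1 and B=1, with C=k**4 + 34*k**3/15 + 14*k**2/5 + 5*k/3 + 2/3.
Set up (1)·f(k+1) − (1)·f(k) − (k**4 + 34*k**3/15 + 14*k**2/5 + 5*k/3 + 2/3) = 0.
deg f ≤ 5 (via 0,0,4).
Coefficient equations give f(k) = k*(3*k**4 + k**3 + 2*k**2 + 4)/15.
Get s_k = R·t_k = k*(3*k**4 + k**3 + 2*k**2 + 4) with R(k) = B(k−1)f(k)/C(k) = k*(3*k**4 + k**3 + 2*k**2 + 4)/(15*k**4 + 34*k**3 + 42*k**2 + 25*k + 10).
Δs = 15*k**4 + 34*k**3 + 42*k**2 + 25*k + 10, as required.
s_(n+1) = 3*n**5 + 16*n**4 + 36*n**3 + 42*n**2 + 29*n + 10 and s_(0) = 0, so S(n) = 3*n**5 + 16*n**4 + 36*n**3 + 42*n**2 + 29*n + 10.

S(n) = 3 n^{5} + 16 n^{4} + 36 n^{3} + 42 n^{2} + 29 n + 10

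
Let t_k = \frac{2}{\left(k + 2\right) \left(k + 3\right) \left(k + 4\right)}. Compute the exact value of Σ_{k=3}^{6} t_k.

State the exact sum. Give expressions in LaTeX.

Step 1: r(k) = (k + 2)/(k + 5).
Gosper form: A/B · C(k+1)/C(k) with A=k + 2, B=k + 5, C=1.
Solve (k + 2)·f(k+1) − (k + 4)·f(k) = 1.
From deg A=1, deg B=1, deg C=0: d=2.
A polynomial solution: f(k) = k*(k + 5)/12.
So s_k = (B(k−1)f/C)·t_k = (k*(k + 4)*(k + 5)/12)·t_k = k*(k + 5)/(6*(k + 2)*(k + 3)).
Verify: 2/(k**3 + 9*k**2 + 26*k + 24) matches t_k.
Sum = s_(7) − s_(3); s_(7) = 7/45, s_(3) = 2/15 ⇒ 1/45.

Σ = 1/45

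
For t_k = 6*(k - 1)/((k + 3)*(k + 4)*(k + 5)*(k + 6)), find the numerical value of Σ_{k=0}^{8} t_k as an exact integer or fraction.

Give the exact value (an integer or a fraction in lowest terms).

Σ = 1/260

r(k) = k*(k + 3)/((k - 1)*(k + 7)) after simplifying.
Take A(k)=k + 3, B(k)=k + 7, C(k)=k - 1.
Solve (k + 3)·f(k+1) − (k + 6)·f(k) = k - 1.
d = 3 from the (1,1,1) case.
A polynomial solution: f(k) = k*(k - 7)*(k + 19)/360.
Then R = B(k−1)f/C = k*(k - 7)*(k + 6)*(k + 19)/(360*(k - 1)), so s_k = R(k)·t_k = k*(k**2 + 12*k - 133)/(60*(k + 3)*(k + 4)*(k + 5)).
Δs = 6*(k - 1)/(k**4 + 18*k**3 + 119*k**2 + 342*k + 360), as required.
Sum = s_(9) − s_(0); s_(9) = 1/260, s_(0) = 0 ⇒ 1/260.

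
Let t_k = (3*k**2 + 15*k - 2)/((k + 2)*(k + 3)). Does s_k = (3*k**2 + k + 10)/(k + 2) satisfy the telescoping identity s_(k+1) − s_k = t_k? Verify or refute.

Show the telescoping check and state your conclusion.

s_(k+1) = (k + 3*(k + 1)**2 + 11)/(k + 3)
s_(k+1) − s_k = (3*k**2 + 15*k - 2)/(k**2 + 5*k + 6)
(s_(k+1) − s_k) − t_k = 0

Valid — Δs_k = t_k.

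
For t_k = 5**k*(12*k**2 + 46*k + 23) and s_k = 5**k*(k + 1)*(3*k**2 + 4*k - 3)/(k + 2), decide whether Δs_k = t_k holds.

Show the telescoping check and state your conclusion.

Invalid: residual 5**k*(-12*k**3 - 67*k**2 - 111*k - 49)/(k**2 + 5*k + 6) ≠ 0.

s_(k+1) = 5**(k + 1)*(k + 2)*(4*k + 3*(k + 1)**2 + 1)/(k + 3)
s_(k+1) − s_k = 5**k*(12*k**4 + 94*k**3 + 258*k**2 + 280*k + 89)/(k**2 + 5*k + 6)
(s_(k+1) − s_k) − t_k = 5**k*(-12*k**3 - 67*k**2 - 111*k - 49)/(k**2 + 5*k + 6)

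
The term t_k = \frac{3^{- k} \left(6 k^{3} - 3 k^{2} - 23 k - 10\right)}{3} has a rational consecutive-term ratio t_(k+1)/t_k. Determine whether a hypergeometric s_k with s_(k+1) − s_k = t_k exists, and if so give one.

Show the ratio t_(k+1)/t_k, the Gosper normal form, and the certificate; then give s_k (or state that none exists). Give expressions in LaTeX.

s_k = 3^{- k} \left(- 3 k^{3} - 3 k^{2} + 4 k + 4\right)

r(k) = (6*k**3 + 15*k**2 - 11*k - 30)/(3*(6*k**3 - 3*k**2 - 23*k - 10)) after simplifying.
A = 1/3, B = 1, C = k**3 - k**2/2 - 23*k/6 - 5/3.
Key eq: (1/3)·f(k+1) = (1)·f(k) + (k**3 - k**2/2 - 23*k/6 - 5/3).
Bound: deg f ≤ 3.
Solving with deg f ≤ 3: f(k) = -(k + 1)*(3*k**2 - 4)/2.
Get s_k = R·t_k = (-3*k**3 - 3*k**2 + 4*k + 4)/3**k with R(k) = B(k−1)f(k)/C(k) = -3*(k + 1)*(3*k**2 - 4)/((2*k + 1)*(3*k**2 - 3*k - 10)).
Δs = (6*k**3 - 3*k**2 - 23*k - 10)/(3*3**k), as required.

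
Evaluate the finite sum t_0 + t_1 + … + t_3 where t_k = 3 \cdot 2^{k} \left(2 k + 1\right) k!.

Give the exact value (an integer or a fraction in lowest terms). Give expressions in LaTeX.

Σ = 1149

r(k) = 2*(k + 1)*(2*k + 3)/(2*k + 1) after simplifying.
So A=2*k + 2 and B=1, with C=k + 1/2.
f must satisfy (2*k + 2)·f(k+1) − (1)·f(k) = k + 1/2.
Bound: deg f ≤ 0.
A polynomial solution: f(k) = 1/2.
Certificate R = B(k−1)f/C = 1/(2*k + 1) gives s_k = 3*2**k*factorial(k).
Δs = 3*2**k*(2*k + 1)*factorial(k), as required.
Σ_(k=0)^(3) t_k = s_(4) − s_(0) = 1152 − (3) = 1149.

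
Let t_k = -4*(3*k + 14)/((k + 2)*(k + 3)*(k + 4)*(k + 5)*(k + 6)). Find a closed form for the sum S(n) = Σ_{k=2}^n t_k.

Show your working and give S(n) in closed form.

Compute t_(k+1)/t_k: get (k + 2)*(3*k + 17)/((k + 7)*(3*k + 14)).
Take A(k)=k + 2, B(k)=k + 7, C(k)=k + 14/3.
Key eq: (k + 2)·f(k+1) = (k + 6)·f(k) + (k + 14/3).
Bound: deg f ≤ 4.
Solve for f: f(k) = k*(k + 4)*(k**2 + 10*k + 31)/90 (degree 4 ≤ 4).
R(k) = B(k−1)·f(k)/C(k) = k*(k + 4)*(k + 6)*(k**2 + 10*k + 31)/(30*(3*k + 14)); s_k = R·t_k = 2*k*(-k**2 - 10*k - 31)/(15*(k**3 + 10*k**2 + 31*k + 30)).
Verify: 4*(-3*k - 14)/(k**5 + 20*k**4 + 155*k**3 + 580*k**2 + 1044*k + 720) matches t_k.
Evaluate: s_(n+1) = 2*(-n**3 - 13*n**2 - 54*n - 42)/(15*(n**3 + 13*n**2 + 54*n + 72)); subtract s_(2) = -11/105 ⇒ S(n) = (-n**3 - 13*n**2 - 54*n + 68)/(35*(n**3 + 13*n**2 + 54*n + 72)).

S(n) = (-n**3 - 13*n**2 - 54*n + 68)/(35*(n**3 + 13*n**2 + 54*n + 72))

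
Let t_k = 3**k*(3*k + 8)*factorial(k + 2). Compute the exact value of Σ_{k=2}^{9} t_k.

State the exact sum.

r(k) = 3*(k + 3)*(3*k + 11)/(3*k + 8) after simplifying.
Take A(k)=3*k + 9, B(k)=1, C(k)=k + 8/3.
Need (3*k + 9)·f(k+1) − (1)·f(k) = k + 8/3.
Bound: deg f ≤ 0.
Match coefficients ⇒ f(k) = 1/3.
Then R = B(k−1)f/C = 1/(3*k + 8), so s_k = R(k)·t_k = 3**k*factorial(k + 2).
Δs = 3**k*(3*k + 8)*factorial(k + 2), as required.
Sum = s_(10) − s_(2); s_(10) = 28284565478400, s_(2) = 216 ⇒ 28284565478184.

Σ = 28284565478184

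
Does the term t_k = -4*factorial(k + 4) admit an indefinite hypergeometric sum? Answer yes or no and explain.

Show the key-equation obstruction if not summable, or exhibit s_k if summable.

The ratio is k + 5.
Take A(k)=k + 5, B(k)=1, C(k)=1.
Need (k + 5)·f(k+1) − (1)·f(k) = 1.
deg f ≤ -1 (via 1,0,0).
deg f ≤ -1 is impossible — no certificate.

No — negative degree bound, so no certificate f.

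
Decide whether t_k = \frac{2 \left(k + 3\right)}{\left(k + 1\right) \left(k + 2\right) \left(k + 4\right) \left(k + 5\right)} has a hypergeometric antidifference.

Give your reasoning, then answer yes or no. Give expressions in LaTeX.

Yes. s_k = \frac{k \left(k + 5\right)}{4 \left(k^{2} + 5 k + 4\right)}.

Step 1: r(k) = (k + 1)*(k + 4)**2/((k + 3)**2*(k + 6)).
Factor: A=k + 1; B=k + 6; C=k**2 + 6*k + 9.
f must satisfy (k + 1)·f(k+1) − (k + 5)·f(k) = k**2 + 6*k + 9.
From deg A=1, deg B=1, deg C=2: d=4.
Solving with deg f ≤ 4: f(k) = k*(k + 2)*(k + 3)*(k + 5)/8.
Certificate R = B(k−1)f/C = k*(k + 2)*(k + 5)**2/(8*(k + 3)) gives s_k = k*(k + 5)/(4*(k**2 + 5*k + 4)).
Verify: 2*(k + 3)/(k**4 + 12*k**3 + 49*k**2 + 78*k + 40) matches t_k.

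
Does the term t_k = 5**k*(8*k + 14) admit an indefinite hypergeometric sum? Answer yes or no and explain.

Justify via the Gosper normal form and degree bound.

Step 1: r(k) = 5*(4*k + 11)/(4*k + 7).
Take A(k)=5, B(k)=1, C(k)=k + 7/4.
Key eq: (5)·f(k+1) = (1)·f(k) + (k + 7/4).
deg f ≤ 1 (via 0,0,1).
Coefficient equations give f(k) = (2*k + 1)/8.
Certificate R = B(k−1)f/C = (2*k + 1)/(2*(4*k + 7)) gives s_k = 5**k*(2*k + 1).
Δs = 5**k*(8*k + 14), as required.

Yes. s_k = 5**k*(2*k + 1).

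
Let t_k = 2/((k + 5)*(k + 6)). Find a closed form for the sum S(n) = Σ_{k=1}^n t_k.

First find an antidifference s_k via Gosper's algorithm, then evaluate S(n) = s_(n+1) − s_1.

r(k) = (k + 5)/(k + 7) after simplifying.
A = k + 5, B = k + 7, C = 1.
f must satisfy (k + 5)·f(k+1) − (k + 6)·f(k) = 1.
From deg A=1, deg B=1, deg C=0: d=1.
A polynomial solution: f(k) = k/5.
Get s_k = R·t_k = 2*k/(5*(k + 5)) with R(k) = B(k−1)f(k)/C(k) = k*(k + 6)/5.
Verify: 2/(k**2 + 11*k + 30) matches t_k.
Evaluate: s_(n+1) = 2*(n + 1)/(5*(n + 6)); subtract s_(1) = 1/15 ⇒ S(n) = n/(3*(n + 6)).

S(n) = n/(3*(n + 6))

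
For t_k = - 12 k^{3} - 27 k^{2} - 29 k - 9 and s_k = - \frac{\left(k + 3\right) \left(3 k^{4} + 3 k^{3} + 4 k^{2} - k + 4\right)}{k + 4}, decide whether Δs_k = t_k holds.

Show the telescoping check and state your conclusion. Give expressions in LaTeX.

Invalid: residual \frac{9 k^{4} + 72 k^{3} + 133 k^{2} + 126 k + 32}{k^{2} + 9 k + 20} ≠ 0.

s_(k+1) = (-3*k**5 - 27*k**4 - 91*k**3 - 152*k**2 - 125*k - 52)/(k + 5)
s_(k+1) − s_k = (-12*k**5 - 126*k**4 - 440*k**3 - 677*k**2 - 535*k - 148)/(k**2 + 9*k + 20)
(s_(k+1) − s_k) − t_k = (9*k**4 + 72*k**3 + 133*k**2 + 126*k + 32)/(k**2 + 9*k + 20)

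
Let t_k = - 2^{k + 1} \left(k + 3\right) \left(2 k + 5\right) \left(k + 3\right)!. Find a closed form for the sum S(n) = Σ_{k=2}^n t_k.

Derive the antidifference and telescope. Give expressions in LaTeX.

The ratio is (k + 4)**2*(4*k + 14)/((k + 3)*(2*k + 5)).
A = 2*k + 8, B = 1, C = k**2 + 11*k/2 + 15/2.
Solve (2*k + 8)·f(k+1) − (1)·f(k) = k**2 + 11*k/2 + 15/2.
Bound: deg f ≤ 1.
Match coefficients ⇒ f(k) = (k + 1)/2.
Get s_k = R·t_k = -2**(k + 1)*(k + 1)*factorial(k + 3) with R(k) = B(k−1)f(k)/C(k) = (k + 1)/((k + 3)*(2*k + 5)).
Verify: -2**(k + 1)*(k + 3)*(2*k + 5)*factorial(k + 3) matches t_k.
Evaluate: s_(n+1) = -2**(n + 2)*(n + 2)*factorial(n + 4); subtract s_(2) = -2880 ⇒ S(n) = -4*2**n*n*factorial(n + 4) - 8*2**n*factorial(n + 4) + 2880.

S(n) = - 4 \cdot 2^{n} n \left(n + 4\right)! - 8 \cdot 2^{n} \left(n + 4\right)! + 2880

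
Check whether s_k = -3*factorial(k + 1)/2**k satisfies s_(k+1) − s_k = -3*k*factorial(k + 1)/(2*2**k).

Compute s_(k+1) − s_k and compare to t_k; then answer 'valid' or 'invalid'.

Valid — Δs_k = t_k.

s_(k+1) = -3*factorial(k + 2)/(2*2**k)
s_(k+1) − s_k = -3*k*factorial(k + 1)/(2*2**k)
(s_(k+1) − s_k) − t_k = 0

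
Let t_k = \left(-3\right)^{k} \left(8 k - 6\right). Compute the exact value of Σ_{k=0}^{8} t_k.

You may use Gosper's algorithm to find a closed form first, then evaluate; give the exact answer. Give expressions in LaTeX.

Σ = 295242

The ratio is 3*(-4*k - 1)/(4*k - 3).
So A=-3 and B=1, with C=k - 3/4.
Key eq: (-3)·f(k+1) = (1)·f(k) + (k - 3/4).
deg f ≤ 1 (via 0,0,1).
Match coefficients ⇒ f(k) = -(2*k - 3)/8.
Certificate R = B(k−1)f/C = -(2*k - 3)/(2*(4*k - 3)) gives s_k = (-3)**k*(3 - 2*k).
Δs = (-3)**k*(8*k - 6), as required.
Sum = s_(9) − s_(0); s_(9) = 295245, s_(0) = 3 ⇒ 295242.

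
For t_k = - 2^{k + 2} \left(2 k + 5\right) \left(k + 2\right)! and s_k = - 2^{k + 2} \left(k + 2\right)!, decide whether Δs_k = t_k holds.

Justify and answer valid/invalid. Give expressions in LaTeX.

Valid: the claim telescopes to t_k.

s_(k+1) = -2**(k + 3)*factorial(k + 3)
s_(k+1) − s_k = -2**(k + 2)*(2*k + 5)*factorial(k + 2)
(s_(k+1) − s_k) − t_k = 0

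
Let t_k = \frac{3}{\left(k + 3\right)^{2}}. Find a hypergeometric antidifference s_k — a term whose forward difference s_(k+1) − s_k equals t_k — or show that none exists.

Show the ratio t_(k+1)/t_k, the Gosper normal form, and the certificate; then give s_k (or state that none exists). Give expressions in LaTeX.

Step 1: r(k) = (k + 3)**2/(k + 4)**2.
Take A(k)=k**2 + 6*k + 9, B(k)=k**2 + 8*k + 16, C(k)=1.
Solve (k**2 + 6*k + 9)·f(k+1) − (k**2 + 6*k + 9)·f(k) = 1.
Degrees (2,2,0) ⇒ d ≤ 0.
Put f(k) = c0: A·f(k+1) − B(k−1)·f(k) − C = -1; need -1 = 0 — inconsistent ⇒ no f, not summable.

no hypergeometric antidifference exists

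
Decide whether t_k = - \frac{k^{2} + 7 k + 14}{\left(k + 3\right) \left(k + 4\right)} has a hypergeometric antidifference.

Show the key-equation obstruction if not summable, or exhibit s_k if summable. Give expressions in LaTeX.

Step 1: r(k) = (k + 3)*(7*k + (k + 1)**2 + 21)/((k + 5)*(k**2 + 7*k + 14)).
A = k + 3, B = k + 5, C = k**2 + 7*k + 14.
f must satisfy (k + 3)·f(k+1) − (k + 4)·f(k) = k**2 + 7*k + 14.
d = 2 from the (1,1,2) case.
A polynomial solution: f(k) = k*(3*k + 11)/3.
Get s_k = R·t_k = k*(-3*k - 11)/(3*(k + 3)) with R(k) = B(k−1)f(k)/C(k) = k*(k + 4)*(3*k + 11)/(3*(k**2 + 7*k + 14)).
Check: Δs_k = (-k**2 - 7*k - 14)/(k**2 + 7*k + 12). ✓

Yes. s_k = \frac{k \left(- 3 k - 11\right)}{3 \left(k + 3\right)}.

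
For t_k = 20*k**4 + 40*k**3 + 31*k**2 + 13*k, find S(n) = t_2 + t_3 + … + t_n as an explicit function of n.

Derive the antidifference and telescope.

S(n) = 4*n**5 + 20*n**4 + 37*n**3 + 32*n**2 + 11*n - 104

Compute t_(k+1)/t_k: get (20*k**4 + 120*k**3 + 271*k**2 + 275*k + 104)/(k*(20*k**3 + 40*k**2 + 31*k + 13)).
A = 1, B = 1, C = k**4 + 2*k**3 + 31*k**2/20 + 13*k/20.
Key eq: (1)·f(k+1) = (1)·f(k) + (k**4 + 2*k**3 + 31*k**2/20 + 13*k/20).
Degrees (0,0,4) ⇒ d ≤ 5.
A polynomial solution: f(k) = k*(k - 1)*(4*k**3 + 4*k**2 + k + 2)/20.
R(k) = B(k−1)·f(k)/C(k) = (k - 1)*(4*k**3 + 4*k**2 + k + 2)/(20*k**3 + 40*k**2 + 31*k + 13); s_k = R·t_k = k*(4*k**4 - 3*k**2 + k - 2).
Δs = k*(20*k**3 + 40*k**2 + 31*k + 13), as required.
s_(n+1) = n*(4*n**4 + 20*n**3 + 37*n**2 + 32*n + 11) and s_(2) = 104, so S(n) = 4*n**5 + 20*n**4 + 37*n**3 + 32*n**2 + 11*n - 104.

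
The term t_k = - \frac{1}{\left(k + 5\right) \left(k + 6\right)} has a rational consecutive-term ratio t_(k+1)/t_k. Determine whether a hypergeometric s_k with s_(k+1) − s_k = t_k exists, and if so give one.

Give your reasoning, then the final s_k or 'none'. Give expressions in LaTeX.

r(k) = (k + 5)/(k + 7) after simplifying.
A = k + 5, B = k + 7, C = 1.
Need (k + 5)·f(k+1) − (k + 6)·f(k) = 1.
d = 1 from the (1,1,0) case.
A polynomial solution: f(k) = k/5.
Get s_k = R·t_k = -k/(5*k + 25) with R(k) = B(k−1)f(k)/C(k) = k*(k + 6)/5.
Check: Δs_k = -1/(k**2 + 11*k + 30). ✓

s_k = - \frac{k}{5 k + 25}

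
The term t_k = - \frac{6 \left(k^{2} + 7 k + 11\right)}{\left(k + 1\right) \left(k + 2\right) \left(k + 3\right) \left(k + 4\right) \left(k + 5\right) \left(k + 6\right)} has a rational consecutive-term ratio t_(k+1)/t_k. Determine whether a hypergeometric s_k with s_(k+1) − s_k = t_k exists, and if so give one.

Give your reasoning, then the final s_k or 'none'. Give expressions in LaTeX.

t_(k+1)/t_k = (k + 1)*(7*k + (k + 1)**2 + 18)/((k + 7)*(k**2 + 7*k + 11)).
A = k + 1, B = k + 7, C = k**2 + 7*k + 11.
f must satisfy (k + 1)·f(k+1) − (k + 6)·f(k) = k**2 + 7*k + 11.
deg f ≤ 5 (via 1,1,2).
Solving with deg f ≤ 5: f(k) = k*(k + 2)*(k + 4)*(k**2 + 9*k + 23)/45.
So s_k = (B(k−1)f/C)·t_k = (k*(k + 2)*(k + 4)*(k + 6)*(k**2 + 9*k + 23)/(45*(k**2 + 7*k + 11)))·t_k = 2*k*(-k**2 - 9*k - 23)/(15*(k**3 + 9*k**2 + 23*k + 15)).
Δs = 6*(-k**2 - 7*k - 11)/(k**6 + 21*k**5 + 175*k**4 + 735*k**3 + 1624*k**2 + 1764*k + 720), as required.

s_k = \frac{2 k \left(- k^{2} - 9 k - 23\right)}{15 \left(k^{3} + 9 k^{2} + 23 k + 15\right)}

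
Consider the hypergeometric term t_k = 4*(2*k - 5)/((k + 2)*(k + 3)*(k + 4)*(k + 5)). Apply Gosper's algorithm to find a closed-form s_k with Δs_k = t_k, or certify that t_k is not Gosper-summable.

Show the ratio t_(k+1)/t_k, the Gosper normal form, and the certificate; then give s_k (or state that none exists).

Step 1: r(k) = (k + 2)*(2*k - 3)/((k + 6)*(2*k - 5)).
Take A(k)=k + 2, B(k)=k + 6, C(k)=k - 5/2.
Need (k + 2)·f(k+1) − (k + 5)·f(k) = k - 5/2.
Degrees (1,1,1) ⇒ d ≤ 3.
A polynomial solution: f(k) = -k*(k**2 + 9*k + 50)/48.
Get s_k = R·t_k = k*(-k**2 - 9*k - 50)/(6*(k + 2)*(k + 3)*(k + 4)) with R(k) = B(k−1)f(k)/C(k) = -k*(k + 5)*(k**2 + 9*k + 50)/(24*(2*k - 5)).
Δs = 4*(2*k - 5)/(k**4 + 14*k**3 + 71*k**2 + 154*k + 120), as required.

s_k = k*(-k**2 - 9*k - 50)/(6*(k + 2)*(k + 3)*(k + 4))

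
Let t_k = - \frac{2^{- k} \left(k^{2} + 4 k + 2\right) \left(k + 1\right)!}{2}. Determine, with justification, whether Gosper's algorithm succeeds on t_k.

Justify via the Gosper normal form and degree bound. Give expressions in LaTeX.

Yes. s_k = - 2^{- k} \left(k + 3\right) \left(k + 1\right)!.

t_(k+1)/t_k = (k + 2)*(4*k + (k + 1)**2 + 6)/(2*(k**2 + 4*k + 2)).
Normal form (A,B,C) = (k/2 + 1, 1, k**2 + 4*k + 2).
Key eq: (k/2 + 1)·f(k+1) = (1)·f(k) + (k**2 + 4*k + 2).
d = 1 from the (1,0,2) case.
Solving with deg f ≤ 1: f(k) = 2*(k + 3).
Then R = B(k−1)f/C = 2*(k + 3)/(k**2 + 4*k + 2), so s_k = R(k)·t_k = -(k + 3)*factorial(k + 1)/2**k.
Δs = -(k**2 + 4*k + 2)*factorial(k + 1)/(2*2**k), as required.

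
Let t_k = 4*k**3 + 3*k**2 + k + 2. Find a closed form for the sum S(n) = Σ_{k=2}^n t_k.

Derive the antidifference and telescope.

S(n) = n**4 + 3*n**3 + 3*n**2 + 3*n - 10

Compute t_(k+1)/t_k: get (4*k**3 + 15*k**2 + 19*k + 10)/(4*k**3 + 3*k**2 + k + 2).
Gosper form: A/B · C(k+1)/C(k) with A=1, B=1, C=k**3 + 3*k**2/4 + k/4 + 1/2.
Need (1)·f(k+1) − (1)·f(k) = k**3 + 3*k**2/4 + k/4 + 1/2.
deg f ≤ 4 (via 0,0,3).
Solve for f: f(k) = k*(k + 1)*(k**2 - 2*k + 2)/4 (degree 4 ≤ 4).
So s_k = (B(k−1)f/C)·t_k = (k*(k**2 - 2*k + 2)/(4*k**2 - k + 2))·t_k = k*(k**3 - k**2 + 2).
s_(k+1) − s_k = 4*k**3 + 3*k**2 + k + 2 = t_k.
Σ_(k=2)^n t_k = s_(n+1) − s_(2) = (n**4 + 3*n**3 + 3*n**2 + 3*n + 2) − (12), i.e. n**4 + 3*n**3 + 3*n**2 + 3*n - 10.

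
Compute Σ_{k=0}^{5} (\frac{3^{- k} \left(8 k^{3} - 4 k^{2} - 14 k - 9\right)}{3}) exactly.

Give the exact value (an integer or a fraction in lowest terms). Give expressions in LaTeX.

The ratio is (8*k**3 + 20*k**2 + 2*k - 19)/(3*(8*k**3 - 4*k**2 - 14*k - 9)).
Gosper form: A/B · C(k+1)/C(k) with A=1/3, B=1, C=k**3 - k**2/2 - 7*k/4 - 9/8.
f must satisfy (1/3)·f(k+1) − (1)·f(k) = k**3 - k**2/2 - 7*k/4 - 9/8.
d = 3 from the (0,0,3) case.
Match coefficients ⇒ f(k) = -3*(2*k + 1)*(2*k**2 + k + 1)/8.
Get s_k = R·t_k = (-4*k**3 - 4*k**2 - 3*k - 1)/3**k with R(k) = B(k−1)f(k)/C(k) = -3*(2*k + 1)*(2*k**2 + k + 1)/(8*k**3 - 4*k**2 - 14*k - 9).
Δs = (8*k**3 - 4*k**2 - 14*k - 9)/(3*3**k), as required.
Telescoping: Σ = s_(6) − s_(0) = -1027/729 − (-1) = -298/729.

Σ = -298/729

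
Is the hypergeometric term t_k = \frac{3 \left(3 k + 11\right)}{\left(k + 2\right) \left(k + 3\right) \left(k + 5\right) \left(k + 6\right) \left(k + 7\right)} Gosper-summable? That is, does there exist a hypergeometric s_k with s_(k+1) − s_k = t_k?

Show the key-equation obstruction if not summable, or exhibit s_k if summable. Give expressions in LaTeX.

Step 1: r(k) = (k + 2)*(k + 5)*(3*k + 14)/((k + 4)*(k + 8)*(3*k + 11)).
A = k + 2, B = k + 8, C = k**2 + 23*k/3 + 44/3.
Solve (k + 2)·f(k+1) − (k + 7)·f(k) = k**2 + 23*k/3 + 44/3.
deg f ≤ 5 (via 1,1,2).
Coefficient equations give f(k) = k*(k + 3)*(k + 4)*(k**2 + 13*k + 52)/180.
R(k) = B(k−1)·f(k)/C(k) = k*(k + 3)*(k + 7)*(k**2 + 13*k + 52)/(60*(3*k + 11)); s_k = R·t_k = k*(k**2 + 13*k + 52)/(20*(k**3 + 13*k**2 + 52*k + 60)).
Verify: 3*(3*k + 11)/(k**5 + 23*k**4 + 203*k**3 + 853*k**2 + 1692*k + 1260) matches t_k.

Yes. s_k = \frac{k \left(k^{2} + 13 k + 52\right)}{20 \left(k^{3} + 13 k^{2} + 52 k + 60\right)}.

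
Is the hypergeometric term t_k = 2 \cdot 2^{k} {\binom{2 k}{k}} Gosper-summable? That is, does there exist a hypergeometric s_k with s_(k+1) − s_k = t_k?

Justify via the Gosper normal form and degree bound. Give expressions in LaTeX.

No; the degree bound rules out any f.

r(k) = 4*(2*k + 1)/(k + 1) after simplifying.
Normal form (A,B,C) = (8*k + 4, k + 1, 1).
Set up (8*k + 4)·f(k+1) − (k)·f(k) − (1) = 0.
deg f ≤ -1 (via 1,1,0).
Negative degree bound (-1): no f exists, t_k not Gosper-summable.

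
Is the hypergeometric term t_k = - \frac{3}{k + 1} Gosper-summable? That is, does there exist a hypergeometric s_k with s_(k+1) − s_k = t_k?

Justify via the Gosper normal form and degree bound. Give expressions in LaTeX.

No — key equation has no polynomial f.

t_(k+1)/t_k = (k + 1)/(k + 2).
Factor: A=k + 1; B=k + 2; C=1.
Solve (k + 1)·f(k+1) − (k + 1)·f(k) = 1.
Degrees (1,1,0) ⇒ d ≤ 0.
Generic f = c0 gives residual -1; -1 = 0 cannot hold, so t_k is not Gosper-summable.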